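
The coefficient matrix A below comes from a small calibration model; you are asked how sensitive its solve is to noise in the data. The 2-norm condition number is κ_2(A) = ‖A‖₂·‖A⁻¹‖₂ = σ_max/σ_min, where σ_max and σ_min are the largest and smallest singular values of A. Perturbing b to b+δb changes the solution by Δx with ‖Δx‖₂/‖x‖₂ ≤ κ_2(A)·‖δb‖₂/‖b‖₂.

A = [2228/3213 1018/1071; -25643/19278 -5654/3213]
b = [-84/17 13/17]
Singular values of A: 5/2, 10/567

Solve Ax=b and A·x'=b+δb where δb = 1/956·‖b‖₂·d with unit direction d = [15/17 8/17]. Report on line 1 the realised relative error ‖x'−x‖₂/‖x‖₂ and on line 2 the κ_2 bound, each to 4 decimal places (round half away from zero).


largest singular value 5/2, smallest 10/567
condition number: (5/2) ÷ (10/567) = 141.7500
bound on ‖Δx‖/‖x‖: κ·ε = 141.7500·1/956 = 0.1483
solve Ax = b  →  x = [180.7200 -137.0400]
2-norm of b is 5.0000; of x, 226.8032
re-solving with b+δb shifts x by Δx of norm 0.2965
relative error = 0.0013
so the bound overstates the realised error by a factor of ≈ 113.4016 (computed from the unrounded values)

0.0013
0.1483


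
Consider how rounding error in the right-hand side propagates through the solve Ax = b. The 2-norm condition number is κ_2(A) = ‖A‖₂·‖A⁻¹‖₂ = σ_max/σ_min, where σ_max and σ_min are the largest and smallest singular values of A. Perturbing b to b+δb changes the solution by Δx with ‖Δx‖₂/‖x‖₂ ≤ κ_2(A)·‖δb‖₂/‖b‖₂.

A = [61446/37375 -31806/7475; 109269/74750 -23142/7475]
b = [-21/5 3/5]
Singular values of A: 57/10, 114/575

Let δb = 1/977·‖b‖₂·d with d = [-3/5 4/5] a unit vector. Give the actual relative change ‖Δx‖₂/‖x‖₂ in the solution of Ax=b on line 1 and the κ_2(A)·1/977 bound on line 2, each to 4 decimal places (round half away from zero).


0.0014
0.0294

σ_max = 57/10, σ_min = 114/575
κ = σ_max/σ_min = (57/10)/(114/575) = 28.7500
bound on ‖Δx‖/‖x‖: κ·ε = 28.7500·1/977 = 0.0294
solve Ax = b  →  x = [13.7652 6.3057]
2-norm of b is 4.2426; of x, 15.1407
re-solving with b+δb shifts x by Δx of norm 0.0219
realised ‖Δx‖/‖x‖ = 0.0014
so the bound overstates the realised error by a factor of ≈ 20.3416 (computed from the unrounded values)


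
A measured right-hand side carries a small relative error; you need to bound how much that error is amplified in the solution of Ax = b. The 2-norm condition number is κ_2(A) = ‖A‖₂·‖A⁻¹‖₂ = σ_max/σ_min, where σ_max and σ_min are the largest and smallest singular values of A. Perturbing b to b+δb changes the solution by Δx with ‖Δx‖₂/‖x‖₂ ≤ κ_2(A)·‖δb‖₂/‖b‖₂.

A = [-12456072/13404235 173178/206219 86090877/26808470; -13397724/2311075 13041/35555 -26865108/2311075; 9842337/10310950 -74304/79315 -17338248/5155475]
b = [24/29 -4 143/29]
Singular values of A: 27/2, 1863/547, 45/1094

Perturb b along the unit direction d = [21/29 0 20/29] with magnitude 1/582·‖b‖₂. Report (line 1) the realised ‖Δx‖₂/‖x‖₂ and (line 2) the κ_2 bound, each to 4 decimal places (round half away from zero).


largest singular value 27/2, smallest 45/1094
κ = σ_max/σ_min = (27/2)/(45/1094) = 328.2000
worst-case relative error ≤ 328.2000 × 1/582 = 0.5639
solve Ax = b  →  x = [-33.4385 -90.2158 14.1734]
2-norm of b is 6.4031; of x, 97.2518
δb = ε·‖b‖·d = [0.0080 0.0000 0.0076]; solving A·Δx = δb gives ‖Δx‖ = 0.2675
realised ‖Δx‖/‖x‖ = 0.0028
so the bound overstates the realised error by a factor of ≈ 205.0404 (computed from the unrounded values)

0.0028
0.5639


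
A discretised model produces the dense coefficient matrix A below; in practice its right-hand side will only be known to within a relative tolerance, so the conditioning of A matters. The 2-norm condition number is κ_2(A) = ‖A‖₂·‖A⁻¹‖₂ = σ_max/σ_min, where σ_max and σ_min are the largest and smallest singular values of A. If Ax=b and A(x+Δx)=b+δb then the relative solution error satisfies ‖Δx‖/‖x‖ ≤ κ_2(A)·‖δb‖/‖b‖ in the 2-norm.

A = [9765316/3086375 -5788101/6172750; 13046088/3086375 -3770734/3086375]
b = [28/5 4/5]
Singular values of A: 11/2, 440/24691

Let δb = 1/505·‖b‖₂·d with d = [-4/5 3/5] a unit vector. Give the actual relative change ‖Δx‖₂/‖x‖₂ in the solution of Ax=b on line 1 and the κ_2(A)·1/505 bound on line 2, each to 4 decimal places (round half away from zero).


0.0028
0.6112

σ_max = 11/2, σ_min = 440/24691
κ = σ_max/σ_min = (11/2)/(440/24691) = 308.6375
bound on ‖Δx‖/‖x‖: κ·ε = 308.6375·1/505 = 0.6112
solve Ax = b  →  x = [-62.1516 -215.6887]
‖b‖ = 5.6569, ‖x‖ = 224.4648
δb = ε·‖b‖·d = [-0.0090 0.0067]; solving A·Δx = δb gives ‖Δx‖ = 0.6286
realised ‖Δx‖/‖x‖ = 0.0028
tightness: 0.0028 against a bound of 0.6112 (unrounded ratio ≈ 0.0046)


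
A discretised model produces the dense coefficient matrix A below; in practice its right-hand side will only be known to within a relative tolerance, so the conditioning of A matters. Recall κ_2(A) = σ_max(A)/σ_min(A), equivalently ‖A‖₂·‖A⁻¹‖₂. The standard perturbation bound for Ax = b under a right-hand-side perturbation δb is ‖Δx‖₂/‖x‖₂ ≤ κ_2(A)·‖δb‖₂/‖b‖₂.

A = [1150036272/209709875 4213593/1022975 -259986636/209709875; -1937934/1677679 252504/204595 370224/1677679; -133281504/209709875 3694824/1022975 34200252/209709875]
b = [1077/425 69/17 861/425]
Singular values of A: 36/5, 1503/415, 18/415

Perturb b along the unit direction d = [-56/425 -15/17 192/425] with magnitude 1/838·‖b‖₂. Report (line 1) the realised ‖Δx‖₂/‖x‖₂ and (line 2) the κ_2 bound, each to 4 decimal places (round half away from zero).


0.0021
0.1981

from the listed singular values, σ₁ = 36/5, σ_n = 18/415
κ_2(A) = (36/5) / (18/415) = 166.0000
worst-case relative error ≤ 166.0000 × 1/838 = 0.1981
solve Ax = b  →  x = [-15.4459 0.8872 -67.4205]
‖b‖ = 5.1962, ‖x‖ = 69.1729
re-solving with b+δb shifts x by Δx of norm 0.1430
dividing the unrounded norms, ‖Δx‖/‖x‖ = 0.0021
tightness: 0.0021 against a bound of 0.1981 (unrounded ratio ≈ 0.0104)


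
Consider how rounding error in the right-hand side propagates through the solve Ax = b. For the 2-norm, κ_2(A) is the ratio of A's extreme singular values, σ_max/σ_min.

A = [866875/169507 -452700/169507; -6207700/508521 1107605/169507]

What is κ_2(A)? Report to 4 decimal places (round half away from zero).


276.1200

M = AᵀA = [268040175625/1530139689 -47650784000/510046563; -47650784000/510046563 8471752225/170015521]. tr(M)=1191300850/5294601, det(M)=390625/588289
eigenvalues of AᵀA: λ = (tr ± √(tr²−4·det))/2 = 225, 15625/5294601
κ = σ_max/σ_min = 15/(125/2301) = 276.1200


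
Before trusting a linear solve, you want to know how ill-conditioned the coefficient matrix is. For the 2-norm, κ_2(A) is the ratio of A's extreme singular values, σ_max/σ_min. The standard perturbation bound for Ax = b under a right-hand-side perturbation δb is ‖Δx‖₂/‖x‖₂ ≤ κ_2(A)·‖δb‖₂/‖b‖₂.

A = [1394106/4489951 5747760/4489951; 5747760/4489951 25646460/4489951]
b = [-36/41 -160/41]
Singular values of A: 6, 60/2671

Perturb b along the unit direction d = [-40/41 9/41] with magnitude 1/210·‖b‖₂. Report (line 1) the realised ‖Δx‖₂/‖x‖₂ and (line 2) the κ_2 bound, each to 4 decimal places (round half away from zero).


1.2719
1.2719

σ_max = 6, σ_min = 60/2671
κ_2(A) = 6 / (60/2671) = 267.1000
bound on ‖Δx‖/‖x‖: κ·ε = 267.1000·1/210 = 1.2719
solve Ax = b  →  x = [-0.1463 -0.6504]
‖b‖₂ = 4.0000 and ‖x‖₂ = 0.6667
re-solving with b+δb shifts x by Δx of norm 0.8479
dividing the unrounded norms, ‖Δx‖/‖x‖ = 1.2719
tightness: 1.2719 against a bound of 1.2719; the bound is attained (ratio 1)


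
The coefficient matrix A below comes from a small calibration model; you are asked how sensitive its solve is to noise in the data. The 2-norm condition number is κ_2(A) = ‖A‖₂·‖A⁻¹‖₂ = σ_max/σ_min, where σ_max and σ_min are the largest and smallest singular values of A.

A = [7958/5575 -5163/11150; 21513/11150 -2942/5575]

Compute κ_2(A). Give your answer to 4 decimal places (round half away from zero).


44.6000

form AᵀA = [28645129/4972900 -2087568/1243225; -2087568/1243225 2451121/4972900] with trace 621925/99458 and determinant 15625/795664
λ_max, λ_min = (621925/99458 ± √96503422500/2472973441)/2 = 25/4, 625/198916
κ_2(A) = √(λ_max/λ_min) = √((25/4) / (625/198916)) = 44.6000


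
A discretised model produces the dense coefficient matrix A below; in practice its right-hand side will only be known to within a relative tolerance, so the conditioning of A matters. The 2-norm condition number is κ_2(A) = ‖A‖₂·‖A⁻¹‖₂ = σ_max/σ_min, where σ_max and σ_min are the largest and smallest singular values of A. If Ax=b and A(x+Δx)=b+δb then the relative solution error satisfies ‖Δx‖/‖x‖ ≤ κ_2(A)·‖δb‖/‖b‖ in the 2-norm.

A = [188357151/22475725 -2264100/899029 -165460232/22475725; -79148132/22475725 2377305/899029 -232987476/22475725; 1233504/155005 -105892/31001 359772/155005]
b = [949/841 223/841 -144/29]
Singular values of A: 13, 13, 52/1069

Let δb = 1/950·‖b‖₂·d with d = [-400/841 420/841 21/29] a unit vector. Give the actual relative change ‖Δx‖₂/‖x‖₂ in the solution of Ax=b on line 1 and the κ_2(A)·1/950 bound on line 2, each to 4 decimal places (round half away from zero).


0.0013
0.2813

from the listed singular values, σ₁ = 13, σ_n = 52/1069
condition number: 13 ÷ (52/1069) = 267.2500
perturbation bound = 267.2500·1/950 = 0.2813
solve Ax = b  →  x = [-30.5451 -75.8166 -8.9891]
‖b‖ = 5.0990, ‖x‖ = 82.2311
δb = ε·‖b‖·d = [-0.0026 0.0027 0.0039]; solving A·Δx = δb gives ‖Δx‖ = 0.1103
relative error = 0.0013
so the bound overstates the realised error by a factor of ≈ 209.6491 (computed from the unrounded values)


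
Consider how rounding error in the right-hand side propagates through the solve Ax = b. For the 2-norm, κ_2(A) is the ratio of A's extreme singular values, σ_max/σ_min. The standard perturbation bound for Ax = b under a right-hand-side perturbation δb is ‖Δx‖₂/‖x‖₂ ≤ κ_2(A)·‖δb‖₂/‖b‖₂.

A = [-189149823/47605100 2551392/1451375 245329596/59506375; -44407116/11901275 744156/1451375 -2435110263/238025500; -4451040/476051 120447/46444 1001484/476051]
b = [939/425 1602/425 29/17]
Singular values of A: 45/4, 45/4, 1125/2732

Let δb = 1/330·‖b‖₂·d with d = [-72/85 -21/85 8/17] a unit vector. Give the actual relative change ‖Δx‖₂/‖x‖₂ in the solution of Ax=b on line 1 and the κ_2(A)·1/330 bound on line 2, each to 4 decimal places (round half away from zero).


0.0071
0.0828

σ_max = 45/4, σ_min = 1125/2732
condition number: (45/4) ÷ (1125/2732) = 27.3200
worst-case relative error ≤ 27.3200 × 1/330 = 0.0828
solve Ax = b  →  x = [1.0185 4.7373 -0.5025]
‖b‖₂ = 4.6904 and ‖x‖₂ = 4.8715
δb = ε·‖b‖·d = [-0.0120 -0.0035 0.0067]; solving A·Δx = δb gives ‖Δx‖ = 0.0345
relative error = 0.0071
realised/bound (from unrounded values) ≈ 0.0856


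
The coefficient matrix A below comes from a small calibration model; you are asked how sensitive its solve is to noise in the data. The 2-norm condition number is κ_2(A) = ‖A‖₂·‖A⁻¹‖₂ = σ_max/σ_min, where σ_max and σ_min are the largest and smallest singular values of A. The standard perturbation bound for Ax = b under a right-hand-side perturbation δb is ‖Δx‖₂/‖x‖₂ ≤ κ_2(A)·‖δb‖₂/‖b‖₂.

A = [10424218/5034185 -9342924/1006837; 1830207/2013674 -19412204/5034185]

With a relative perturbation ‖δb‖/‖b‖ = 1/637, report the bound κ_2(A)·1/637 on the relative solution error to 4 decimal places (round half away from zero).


M = AᵀA = [3067448078209/599834760100 -681401493234/29991738005; -681401493234/29991738005 15142540744864/149958690025]. tr(M)=7571399293/71366420, det(M)=450203524/2230200625
eigenvalues of AᵀA: λ = (tr ± √(tr²−4·det))/2 = 10609/100, 169744/89208025
so κ_2 = √((10609/100) / (169744/89208025)) = 236.1250
bound on ‖Δx‖/‖x‖: κ·ε = 236.1250·1/637 = 0.3707

0.3707


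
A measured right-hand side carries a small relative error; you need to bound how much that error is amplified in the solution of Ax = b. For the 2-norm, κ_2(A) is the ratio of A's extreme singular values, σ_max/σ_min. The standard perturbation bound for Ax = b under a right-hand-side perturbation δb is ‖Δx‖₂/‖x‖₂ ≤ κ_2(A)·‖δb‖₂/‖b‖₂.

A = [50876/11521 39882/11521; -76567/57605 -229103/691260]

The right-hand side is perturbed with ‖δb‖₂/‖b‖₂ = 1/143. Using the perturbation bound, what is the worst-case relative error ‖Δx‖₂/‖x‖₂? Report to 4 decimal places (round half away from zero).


0.0737

M = AᵀA = [41981969/1974025 372547721/23688300; 372547721/23688300 3437569489/284259600]. tr(M)=379318921/11370384, det(M)=6996025/710649
eigenvalues of AᵀA: λ = (tr ± √(tr²−4·det))/2 = 529/16, 211600/710649
κ = σ_max/σ_min = (23/4)/(460/843) = 10.5375
κ_2(A)·‖δb‖/‖b‖ = 0.0737


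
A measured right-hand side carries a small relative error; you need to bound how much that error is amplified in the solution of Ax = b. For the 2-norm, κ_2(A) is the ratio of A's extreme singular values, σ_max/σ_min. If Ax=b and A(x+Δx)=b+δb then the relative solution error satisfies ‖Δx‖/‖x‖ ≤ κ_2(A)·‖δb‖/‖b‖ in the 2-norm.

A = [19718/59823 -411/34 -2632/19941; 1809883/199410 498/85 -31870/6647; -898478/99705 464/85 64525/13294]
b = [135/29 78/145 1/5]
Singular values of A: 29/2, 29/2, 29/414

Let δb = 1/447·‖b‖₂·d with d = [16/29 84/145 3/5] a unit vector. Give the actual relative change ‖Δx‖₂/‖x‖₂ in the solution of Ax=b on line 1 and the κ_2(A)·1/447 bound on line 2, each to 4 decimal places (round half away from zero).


σ_max = 29/2, σ_min = 29/414
κ = σ_max/σ_min = (29/2)/(29/414) = 207.0000
κ_2(A)·‖δb‖/‖b‖ = 0.4631
solve Ax = b  →  x = [20.1756 -0.2475 37.7776]
2-norm of b is 4.6904; of x, 42.8283
δb = ε·‖b‖·d = [0.0058 0.0061 0.0063]; solving A·Δx = δb gives ‖Δx‖ = 0.1498
dividing the unrounded norms, ‖Δx‖/‖x‖ = 0.0035
realised/bound (from unrounded values) ≈ 0.0076

0.0035
0.4631


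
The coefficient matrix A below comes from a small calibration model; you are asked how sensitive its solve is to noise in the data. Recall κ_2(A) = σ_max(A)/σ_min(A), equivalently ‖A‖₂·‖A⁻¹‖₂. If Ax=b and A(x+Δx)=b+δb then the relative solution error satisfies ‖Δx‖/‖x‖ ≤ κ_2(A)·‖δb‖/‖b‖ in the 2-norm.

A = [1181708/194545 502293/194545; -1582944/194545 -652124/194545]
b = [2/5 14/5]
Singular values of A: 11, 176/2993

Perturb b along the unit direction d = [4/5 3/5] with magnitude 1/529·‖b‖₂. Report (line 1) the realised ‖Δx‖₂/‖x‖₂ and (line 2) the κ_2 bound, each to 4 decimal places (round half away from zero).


0.0027
0.3536

σ_max = 11, σ_min = 176/2993
condition number: 11 ÷ (176/2993) = 187.0625
κ_2(A)·‖δb‖/‖b‖ = 0.3536
solve Ax = b  →  x = [-13.2491 31.3252]
‖b‖ = 2.8284, ‖x‖ = 34.0118
δb = ε·‖b‖·d = [0.0043 0.0032]; solving A·Δx = δb gives ‖Δx‖ = 0.0909
realised ‖Δx‖/‖x‖ = 0.0027
tightness: 0.0027 against a bound of 0.3536 (unrounded ratio ≈ 0.0076)


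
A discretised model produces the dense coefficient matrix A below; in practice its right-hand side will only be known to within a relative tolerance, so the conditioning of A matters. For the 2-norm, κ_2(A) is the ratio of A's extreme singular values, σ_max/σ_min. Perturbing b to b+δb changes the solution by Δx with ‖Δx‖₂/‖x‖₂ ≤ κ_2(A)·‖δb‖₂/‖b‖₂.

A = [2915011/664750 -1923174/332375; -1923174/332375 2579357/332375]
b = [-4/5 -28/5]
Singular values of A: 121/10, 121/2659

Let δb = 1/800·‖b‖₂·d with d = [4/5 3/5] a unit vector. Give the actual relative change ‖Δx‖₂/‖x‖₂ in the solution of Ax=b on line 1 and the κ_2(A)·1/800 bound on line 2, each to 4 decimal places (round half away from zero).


largest singular value 121/10, smallest 121/2659
κ = σ_max/σ_min = (121/10)/(121/2659) = 265.9000
bound on ‖Δx‖/‖x‖: κ·ε = 265.9000·1/800 = 0.3324
solve Ax = b  →  x = [-70.1223 -53.0050]
‖b‖ = 5.6569, ‖x‖ = 87.9014
Δx = A⁻¹·δb where δb = 1/800·5.6569·d; ‖Δx‖ = 0.1554
realised ‖Δx‖/‖x‖ = 0.0018
realised/bound (from unrounded values) ≈ 0.0053

0.0018
0.3324


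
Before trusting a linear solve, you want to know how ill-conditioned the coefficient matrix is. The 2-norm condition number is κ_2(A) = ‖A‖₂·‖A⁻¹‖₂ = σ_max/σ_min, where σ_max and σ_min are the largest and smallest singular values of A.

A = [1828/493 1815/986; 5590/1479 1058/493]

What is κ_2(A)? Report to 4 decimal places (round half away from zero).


36.0000

AᵀA = [72916/2601 12950/867; 12950/867 9241/1156]; tr = 1297/36, det = 1
eigenvalues of AᵀA: λ = (tr ± √(tr²−4·det))/2 = 36, 1/36
κ_2(A) = √(λ_max/λ_min) = √(36 / (1/36)) = 36.0000


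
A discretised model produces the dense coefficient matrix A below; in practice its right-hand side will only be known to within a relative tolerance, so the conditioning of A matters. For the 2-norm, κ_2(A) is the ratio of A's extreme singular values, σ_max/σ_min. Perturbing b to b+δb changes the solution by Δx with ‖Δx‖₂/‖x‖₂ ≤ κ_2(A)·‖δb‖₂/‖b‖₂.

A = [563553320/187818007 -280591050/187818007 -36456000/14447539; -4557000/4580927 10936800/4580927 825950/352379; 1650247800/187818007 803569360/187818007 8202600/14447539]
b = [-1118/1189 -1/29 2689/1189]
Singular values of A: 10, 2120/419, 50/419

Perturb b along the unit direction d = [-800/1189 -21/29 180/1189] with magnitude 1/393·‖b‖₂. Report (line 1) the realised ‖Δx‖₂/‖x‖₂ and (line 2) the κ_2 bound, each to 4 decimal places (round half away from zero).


0.0062
0.2132

largest singular value 10, smallest 50/419
κ_2(A) = 10 / (50/419) = 83.8000
perturbation bound = 83.8000·1/393 = 0.2132
solve Ax = b  →  x = [2.3524 -5.1257 6.2046]
2-norm of b is 2.4495; of x, 8.3847
with δb = [-0.0042 -0.0045 0.0009], A·Δx = δb → ‖Δx‖ = 0.0522
relative error = 0.0062
realised/bound (from unrounded values) ≈ 0.0292


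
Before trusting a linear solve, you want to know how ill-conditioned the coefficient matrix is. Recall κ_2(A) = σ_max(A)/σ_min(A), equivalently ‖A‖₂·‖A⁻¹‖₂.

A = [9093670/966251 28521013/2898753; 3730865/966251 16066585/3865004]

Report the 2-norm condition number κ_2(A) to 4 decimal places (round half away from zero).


192.2250

M = AᵀA = [571681584125/5524502929 7202778107035/66294035148; 7202778107035/66294035148 90759688182241/795528421776]. tr(M)=205804799401/945931536, det(M)=302934025/236482884
eigenvalues of AᵀA: λ = (tr ± √(tr²−4·det))/2 = 3481/16, 348100/59120721
so κ_2 = √((3481/16) / (348100/59120721)) = 192.2250


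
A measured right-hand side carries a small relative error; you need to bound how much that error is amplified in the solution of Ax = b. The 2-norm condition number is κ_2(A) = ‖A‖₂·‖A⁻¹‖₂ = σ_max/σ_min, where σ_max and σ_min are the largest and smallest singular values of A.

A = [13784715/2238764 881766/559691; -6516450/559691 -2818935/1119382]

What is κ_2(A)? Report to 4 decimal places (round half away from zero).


M = AᵀA = [3008457776025/17342782864 84591333855/2167847858; 84591333855/2167847858 38257576641/4335695716]. tr(M)=1880718669/10316944, det(M)=332150625/41267776
eigenvalues of AᵀA: λ = (tr ± √(tr²−4·det))/2 = 729/4, 455625/10316944
κ = σ_max/σ_min = (27/2)/(675/3212) = 64.2400

64.2400


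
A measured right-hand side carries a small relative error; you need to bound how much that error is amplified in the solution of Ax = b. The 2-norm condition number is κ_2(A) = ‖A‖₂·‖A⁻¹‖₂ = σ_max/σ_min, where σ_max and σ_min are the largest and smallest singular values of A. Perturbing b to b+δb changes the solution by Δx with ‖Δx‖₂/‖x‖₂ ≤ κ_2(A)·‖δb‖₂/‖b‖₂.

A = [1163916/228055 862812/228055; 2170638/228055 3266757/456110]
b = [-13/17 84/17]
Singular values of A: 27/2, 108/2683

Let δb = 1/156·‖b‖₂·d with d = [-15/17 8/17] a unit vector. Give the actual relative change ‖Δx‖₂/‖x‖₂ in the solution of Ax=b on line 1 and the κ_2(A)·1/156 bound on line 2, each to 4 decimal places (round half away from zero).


σ_max = 27/2, σ_min = 108/2683
κ_2(A) = (27/2) / (108/2683) = 335.3750
worst-case relative error ≤ 335.3750 × 1/156 = 2.1498
solve Ax = b  →  x = [-44.4796 59.8000]
2-norm of b is 5.0000; of x, 74.5284
re-solving with b+δb shifts x by Δx of norm 0.7962
realised ‖Δx‖/‖x‖ = 0.0107
tightness: 0.0107 against a bound of 2.1498 (unrounded ratio ≈ 0.0050)

0.0107
2.1498


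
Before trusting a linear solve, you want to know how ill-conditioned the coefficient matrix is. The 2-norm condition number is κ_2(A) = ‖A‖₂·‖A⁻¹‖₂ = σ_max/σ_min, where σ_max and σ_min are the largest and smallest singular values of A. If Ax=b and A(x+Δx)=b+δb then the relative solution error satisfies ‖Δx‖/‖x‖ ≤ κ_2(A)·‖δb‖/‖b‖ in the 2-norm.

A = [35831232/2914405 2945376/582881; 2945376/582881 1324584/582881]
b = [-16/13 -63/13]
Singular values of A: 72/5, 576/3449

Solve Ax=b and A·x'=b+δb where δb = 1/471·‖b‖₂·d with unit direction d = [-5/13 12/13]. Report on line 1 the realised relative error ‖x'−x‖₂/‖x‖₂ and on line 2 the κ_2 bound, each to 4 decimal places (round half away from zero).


from the listed singular values, σ₁ = 72/5, σ_n = 576/3449
κ_2(A) = (72/5) / (576/3449) = 86.2250
bound on ‖Δx‖/‖x‖: κ·ε = 86.2250·1/471 = 0.1831
solve Ax = b  →  x = [9.0198 -22.1891]
‖b‖₂ = 5.0000 and ‖x‖₂ = 23.9523
with δb = [-0.0041 0.0098], A·Δx = δb → ‖Δx‖ = 0.0636
realised ‖Δx‖/‖x‖ = 0.0027
so the bound overstates the realised error by a factor of ≈ 68.9826 (computed from the unrounded values)

0.0027
0.1831


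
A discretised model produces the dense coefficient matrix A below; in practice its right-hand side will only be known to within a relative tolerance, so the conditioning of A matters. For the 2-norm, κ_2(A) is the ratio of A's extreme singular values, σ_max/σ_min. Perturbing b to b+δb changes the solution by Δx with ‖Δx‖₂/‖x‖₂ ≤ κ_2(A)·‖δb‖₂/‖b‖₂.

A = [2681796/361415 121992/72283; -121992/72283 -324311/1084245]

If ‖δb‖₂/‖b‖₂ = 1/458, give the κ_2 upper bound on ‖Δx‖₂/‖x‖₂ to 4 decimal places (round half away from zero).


0.2112

AᵀA = [4499750736/77704225 202466056/15540845; 202466056/15540845 2054514241/699338025]; tr = 5062733/83205, det = 456976/1155625
λ_max, λ_min = (5062733/83205 ± √640507872378049/173076800625)/2 = 1521/25, 2704/416025
κ_2(A) = √(λ_max/λ_min) = √((1521/25) / (2704/416025)) = 96.7500
bound on ‖Δx‖/‖x‖: κ·ε = 96.7500·1/458 = 0.2112


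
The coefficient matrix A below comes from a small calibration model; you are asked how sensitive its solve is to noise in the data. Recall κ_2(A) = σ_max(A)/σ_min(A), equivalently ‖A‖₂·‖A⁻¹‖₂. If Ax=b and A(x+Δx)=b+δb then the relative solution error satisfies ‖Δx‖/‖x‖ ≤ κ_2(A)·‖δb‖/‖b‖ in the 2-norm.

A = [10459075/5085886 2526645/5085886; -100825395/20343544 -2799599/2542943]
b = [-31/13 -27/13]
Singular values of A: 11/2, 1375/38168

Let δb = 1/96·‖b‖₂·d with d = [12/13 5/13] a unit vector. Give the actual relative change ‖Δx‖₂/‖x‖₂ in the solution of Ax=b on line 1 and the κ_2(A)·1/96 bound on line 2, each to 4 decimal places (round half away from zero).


0.0110
1.5903

largest singular value 11/2, smallest 1375/38168
κ = σ_max/σ_min = (11/2)/(1375/38168) = 152.6720
perturbation bound = 152.6720·1/96 = 1.5903
solve Ax = b  →  x = [18.4574 -81.2046]
2-norm of b is 3.1623; of x, 83.2758
re-solving with b+δb shifts x by Δx of norm 0.9144
realised ‖Δx‖/‖x‖ = 0.0110
realised/bound (from unrounded values) ≈ 0.0069


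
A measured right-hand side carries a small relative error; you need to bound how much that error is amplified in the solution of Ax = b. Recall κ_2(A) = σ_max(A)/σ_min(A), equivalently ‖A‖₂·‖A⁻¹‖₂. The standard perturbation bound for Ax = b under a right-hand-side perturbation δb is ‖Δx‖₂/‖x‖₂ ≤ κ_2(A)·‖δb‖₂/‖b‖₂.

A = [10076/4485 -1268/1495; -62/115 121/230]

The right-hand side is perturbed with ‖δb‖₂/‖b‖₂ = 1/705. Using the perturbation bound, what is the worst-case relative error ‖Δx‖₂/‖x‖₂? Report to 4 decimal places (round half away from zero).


0.0122

M = AᵀA = [4294900/804609 -587125/268203; -587125/268203 356225/357604]. tr(M)=120625/19044, det(M)=2500/4761
λ_max, λ_min = (120625/19044 ± √13788630625/362673936)/2 = 25/4, 400/4761
κ = σ_max/σ_min = (5/2)/(20/69) = 8.6250
worst-case relative error ≤ 8.6250 × 1/705 = 0.0122


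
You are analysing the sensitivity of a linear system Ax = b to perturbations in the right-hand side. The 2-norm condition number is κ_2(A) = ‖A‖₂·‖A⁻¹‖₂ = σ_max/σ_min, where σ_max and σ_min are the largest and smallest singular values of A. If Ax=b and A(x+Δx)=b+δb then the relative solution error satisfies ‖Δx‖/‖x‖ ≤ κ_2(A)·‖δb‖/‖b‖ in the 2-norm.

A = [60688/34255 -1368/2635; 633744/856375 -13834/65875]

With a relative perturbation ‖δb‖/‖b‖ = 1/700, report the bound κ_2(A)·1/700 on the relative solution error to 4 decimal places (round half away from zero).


0.4705

M = AᵀA = [15997202944/4339515625 -4665804192/4339515625; -4665804192/4339515625 1361019556/4339515625]. tr(M)=27773156/6943225, det(M)=1024/6943225
eigenvalues of AᵀA: λ = (tr ± √(tr²−4·det))/2 = 4, 256/6943225
κ = σ_max/σ_min = 2/(16/2635) = 329.3750
κ_2(A)·‖δb‖/‖b‖ = 0.4705


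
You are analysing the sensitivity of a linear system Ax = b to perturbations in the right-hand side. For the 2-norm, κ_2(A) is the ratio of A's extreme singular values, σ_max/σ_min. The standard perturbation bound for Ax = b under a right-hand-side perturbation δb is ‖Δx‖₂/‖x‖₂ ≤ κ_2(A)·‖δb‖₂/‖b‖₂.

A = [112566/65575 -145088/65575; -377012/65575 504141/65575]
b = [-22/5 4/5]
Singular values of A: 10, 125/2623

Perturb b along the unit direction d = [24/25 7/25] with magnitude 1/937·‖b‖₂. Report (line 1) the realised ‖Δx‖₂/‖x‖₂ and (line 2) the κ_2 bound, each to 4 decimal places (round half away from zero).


0.0012
0.2239

σ_max = 10, σ_min = 125/2623
κ = σ_max/σ_min = 10/(125/2623) = 209.8400
bound on ‖Δx‖/‖x‖: κ·ε = 209.8400·1/937 = 0.2239
solve Ax = b  →  x = [-67.2688 -50.2016]
‖b‖₂ = 4.4721 and ‖x‖₂ = 83.9362
δb = ε·‖b‖·d = [0.0046 0.0013]; solving A·Δx = δb gives ‖Δx‖ = 0.1002
realised ‖Δx‖/‖x‖ = 0.0012
so the bound overstates the realised error by a factor of ≈ 187.6871 (computed from the unrounded values)


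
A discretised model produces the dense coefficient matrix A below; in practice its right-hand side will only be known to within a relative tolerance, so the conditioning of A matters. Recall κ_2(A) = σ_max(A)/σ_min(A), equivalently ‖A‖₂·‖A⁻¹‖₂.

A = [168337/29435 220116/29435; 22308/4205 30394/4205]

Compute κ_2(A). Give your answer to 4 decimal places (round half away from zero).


form AᵀA = [12537941/206045 16712748/206045; 16712748/206045 22287044/206045] with trace 6964997/41209 and determinant 114244/41209
eigenvalues of AᵀA: λ = (tr ± √(tr²−4·det))/2 = 169, 676/41209
κ = σ_max/σ_min = 13/(26/203) = 101.5000

101.5000


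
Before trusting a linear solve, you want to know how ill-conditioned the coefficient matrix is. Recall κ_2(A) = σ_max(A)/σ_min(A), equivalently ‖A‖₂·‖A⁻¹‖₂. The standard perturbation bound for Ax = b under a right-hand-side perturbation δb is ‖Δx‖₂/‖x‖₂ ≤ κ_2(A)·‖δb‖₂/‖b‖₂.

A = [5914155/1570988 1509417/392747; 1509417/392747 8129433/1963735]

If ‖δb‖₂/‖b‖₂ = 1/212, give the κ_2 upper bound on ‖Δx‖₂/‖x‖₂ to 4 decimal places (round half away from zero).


0.3525

form AᵀA = [84935391489/2934605584 111435728859/3668256980; 111435728859/3668256980 146309361354/4585321225] with trace 5308364529/87235600 and determinant 2313441/3489424
solving λ² − 5308364529/87235600·λ + 2313441/3489424 = 0 gives λ = 1521/25, 38025/3489424
κ_2(A) = √(λ_max/λ_min) = √((1521/25) / (38025/3489424)) = 74.7200
worst-case relative error ≤ 74.7200 × 1/212 = 0.3525


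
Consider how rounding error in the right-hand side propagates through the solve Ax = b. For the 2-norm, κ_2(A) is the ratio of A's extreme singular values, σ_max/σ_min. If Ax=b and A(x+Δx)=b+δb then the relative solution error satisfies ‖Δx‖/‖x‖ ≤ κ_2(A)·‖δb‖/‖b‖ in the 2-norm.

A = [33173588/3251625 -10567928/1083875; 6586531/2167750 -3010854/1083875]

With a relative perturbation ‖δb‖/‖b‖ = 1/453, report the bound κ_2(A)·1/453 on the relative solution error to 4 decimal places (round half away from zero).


0.3713

form AᵀA = [7667822845921/67667616900 -24340653715/225558723; -24340653715/225558723 193194150436/1879656025] with trace 17387410537/80460900 and determinant 92236816/55875625
char-poly roots: 21609/100 and 153664/20115225
κ_2(A) = √(λ_max/λ_min) = √((21609/100) / (153664/20115225)) = 168.1875
perturbation bound = 168.1875·1/453 = 0.3713


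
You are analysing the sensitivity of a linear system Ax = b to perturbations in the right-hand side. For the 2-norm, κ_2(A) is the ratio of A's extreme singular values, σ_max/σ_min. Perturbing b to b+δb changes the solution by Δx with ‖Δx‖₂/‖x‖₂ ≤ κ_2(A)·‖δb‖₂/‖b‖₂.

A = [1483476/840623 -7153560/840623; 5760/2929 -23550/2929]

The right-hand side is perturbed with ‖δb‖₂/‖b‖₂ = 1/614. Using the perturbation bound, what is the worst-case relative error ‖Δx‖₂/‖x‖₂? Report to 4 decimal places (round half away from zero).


0.0921

M = AᵀA = [5866238736/840246169 -25904072160/840246169; -25904072160/840246169 115167032100/840246169]. tr(M)=72000756/499849, det(M)=3240000/499849
λ_max, λ_min = (72000756/499849 ± √5177630821531536/249849022801)/2 = 144, 22500/499849
κ_2(A) = √(λ_max/λ_min) = √(144 / (22500/499849)) = 56.5600
κ_2(A)·‖δb‖/‖b‖ = 0.0921


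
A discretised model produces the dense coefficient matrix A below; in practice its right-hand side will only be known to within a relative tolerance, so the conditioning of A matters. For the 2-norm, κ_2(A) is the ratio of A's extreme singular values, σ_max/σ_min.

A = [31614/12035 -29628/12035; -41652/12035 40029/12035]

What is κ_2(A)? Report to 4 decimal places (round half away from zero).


M = AᵀA = [109373364/5793649 -104157900/5793649; -104157900/5793649 99205569/5793649]. tr(M)=248013/6889, det(M)=324/6889
char-poly roots: 36 and 9/6889
so κ_2 = √(36 / (9/6889)) = 166.0000

166.0000


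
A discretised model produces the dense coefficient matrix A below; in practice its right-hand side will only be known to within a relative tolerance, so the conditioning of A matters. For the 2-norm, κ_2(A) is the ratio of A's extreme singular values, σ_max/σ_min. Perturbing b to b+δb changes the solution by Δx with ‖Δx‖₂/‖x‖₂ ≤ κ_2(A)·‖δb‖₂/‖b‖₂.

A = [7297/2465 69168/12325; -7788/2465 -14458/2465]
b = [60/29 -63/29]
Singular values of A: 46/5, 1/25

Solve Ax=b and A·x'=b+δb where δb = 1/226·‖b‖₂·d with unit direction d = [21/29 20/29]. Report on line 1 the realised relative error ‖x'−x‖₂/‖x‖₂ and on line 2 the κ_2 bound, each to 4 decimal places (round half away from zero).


largest singular value 46/5, smallest 1/25
condition number: (46/5) ÷ (1/25) = 230.0000
worst-case relative error ≤ 230.0000 × 1/226 = 1.0177
solve Ax = b  →  x = [0.1535 0.2877]
‖b‖ = 3.0000, ‖x‖ = 0.3261
re-solving with b+δb shifts x by Δx of norm 0.3319
dividing the unrounded norms, ‖Δx‖/‖x‖ = 1.0177
so the bound is sharp here: realised error equals the bound

1.0177
1.0177


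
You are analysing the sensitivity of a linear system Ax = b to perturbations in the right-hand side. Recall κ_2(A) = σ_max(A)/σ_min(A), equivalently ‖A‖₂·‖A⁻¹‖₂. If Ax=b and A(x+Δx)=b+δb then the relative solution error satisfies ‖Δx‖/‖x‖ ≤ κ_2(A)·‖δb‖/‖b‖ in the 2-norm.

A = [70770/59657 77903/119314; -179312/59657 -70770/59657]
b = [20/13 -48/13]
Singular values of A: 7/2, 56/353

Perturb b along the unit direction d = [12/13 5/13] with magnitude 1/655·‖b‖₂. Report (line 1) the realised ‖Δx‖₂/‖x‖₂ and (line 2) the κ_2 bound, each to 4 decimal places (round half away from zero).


from the listed singular values, σ₁ = 7/2, σ_n = 56/353
κ = σ_max/σ_min = (7/2)/(56/353) = 22.0625
bound on ‖Δx‖/‖x‖: κ·ε = 22.0625·1/655 = 0.0337
solve Ax = b  →  x = [1.0549 0.4396]
2-norm of b is 4.0000; of x, 1.1429
δb = ε·‖b‖·d = [0.0056 0.0023]; solving A·Δx = δb gives ‖Δx‖ = 0.0385
realised ‖Δx‖/‖x‖ = 0.0337
realised/bound = 1 exactly: the bound is attained for this b and d

0.0337
0.0337


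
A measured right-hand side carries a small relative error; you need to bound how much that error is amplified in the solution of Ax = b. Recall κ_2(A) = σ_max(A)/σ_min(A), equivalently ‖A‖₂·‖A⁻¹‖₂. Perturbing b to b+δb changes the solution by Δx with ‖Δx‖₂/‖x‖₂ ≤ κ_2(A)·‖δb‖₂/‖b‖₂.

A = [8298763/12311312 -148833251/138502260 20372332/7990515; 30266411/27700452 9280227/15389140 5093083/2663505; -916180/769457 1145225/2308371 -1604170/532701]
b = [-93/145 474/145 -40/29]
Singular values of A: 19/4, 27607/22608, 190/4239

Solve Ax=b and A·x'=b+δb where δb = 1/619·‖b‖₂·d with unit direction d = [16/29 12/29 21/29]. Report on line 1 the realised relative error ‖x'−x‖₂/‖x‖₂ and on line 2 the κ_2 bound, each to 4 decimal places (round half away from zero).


σ_max = 19/4, σ_min = 190/4239
κ_2(A) = (19/4) / (190/4239) = 105.9750
bound on ‖Δx‖/‖x‖: κ·ε = 105.9750·1/619 = 0.1712
solve Ax = b  →  x = [1.0944 2.2055 0.3887]
‖b‖ = 3.6056, ‖x‖ = 2.4926
δb = ε·‖b‖·d = [0.0032 0.0024 0.0042]; solving A·Δx = δb gives ‖Δx‖ = 0.1300
relative error = 0.0521
tightness: 0.0521 against a bound of 0.1712 (unrounded ratio ≈ 0.3045)

0.0521
0.1712


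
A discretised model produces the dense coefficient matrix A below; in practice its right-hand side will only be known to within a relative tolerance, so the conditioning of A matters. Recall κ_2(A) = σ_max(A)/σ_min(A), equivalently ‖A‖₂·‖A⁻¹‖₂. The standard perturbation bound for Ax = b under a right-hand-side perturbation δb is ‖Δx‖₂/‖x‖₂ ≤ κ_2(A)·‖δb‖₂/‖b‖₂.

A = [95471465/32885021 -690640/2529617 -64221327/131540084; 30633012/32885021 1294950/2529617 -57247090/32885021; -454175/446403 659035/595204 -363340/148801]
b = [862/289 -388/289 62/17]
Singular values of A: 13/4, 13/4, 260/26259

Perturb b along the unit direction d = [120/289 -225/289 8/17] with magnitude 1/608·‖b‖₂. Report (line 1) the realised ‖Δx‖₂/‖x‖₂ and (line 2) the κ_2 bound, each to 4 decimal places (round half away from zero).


from the listed singular values, σ₁ = 13/4, σ_n = 260/26259
condition number: (13/4) ÷ (260/26259) = 328.2375
perturbation bound = 328.2375·1/608 = 0.5399
solve Ax = b  →  x = [60.1106 373.1456 142.6655]
2-norm of b is 4.8990; of x, 403.9856
re-solving with b+δb shifts x by Δx of norm 0.8138
realised ‖Δx‖/‖x‖ = 0.0020
tightness: 0.0020 against a bound of 0.5399 (unrounded ratio ≈ 0.0037)

0.0020
0.5399


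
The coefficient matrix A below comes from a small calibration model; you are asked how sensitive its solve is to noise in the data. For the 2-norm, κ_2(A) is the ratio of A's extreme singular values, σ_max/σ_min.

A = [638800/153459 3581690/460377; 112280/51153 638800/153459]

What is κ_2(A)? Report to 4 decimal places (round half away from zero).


398.2500

form AᵀA = [1804590400/81486729 10150532000/244460187; 10150532000/244460187 57097204900/733380561] with trace 253766500/2537649 and determinant 160000/2537649
λ_max, λ_min = (253766500/2537649 ± √64395812426890000/6439662447201)/2 = 100, 1600/2537649
σ_max=√100=10, σ_min=√(1600/2537649)=(40/1593) → κ = 398.2500


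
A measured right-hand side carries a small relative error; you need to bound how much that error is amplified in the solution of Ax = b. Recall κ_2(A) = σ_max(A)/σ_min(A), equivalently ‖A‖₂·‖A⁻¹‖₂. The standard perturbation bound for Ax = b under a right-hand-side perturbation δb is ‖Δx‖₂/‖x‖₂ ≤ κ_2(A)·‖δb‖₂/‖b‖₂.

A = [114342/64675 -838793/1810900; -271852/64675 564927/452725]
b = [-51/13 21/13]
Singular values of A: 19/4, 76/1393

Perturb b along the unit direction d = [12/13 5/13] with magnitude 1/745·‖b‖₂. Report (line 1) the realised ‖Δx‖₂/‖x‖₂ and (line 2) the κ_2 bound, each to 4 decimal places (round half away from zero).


σ_max = 19/4, σ_min = 76/1393
condition number: (19/4) ÷ (76/1393) = 87.0625
perturbation bound = 87.0625·1/745 = 0.1169
solve Ax = b  →  x = [-16.0026 -52.6105]
‖b‖ = 4.2426, ‖x‖ = 54.9905
re-solving with b+δb shifts x by Δx of norm 0.1044
relative error = 0.0019
so the bound overstates the realised error by a factor of ≈ 61.5665 (computed from the unrounded values)

0.0019
0.1169


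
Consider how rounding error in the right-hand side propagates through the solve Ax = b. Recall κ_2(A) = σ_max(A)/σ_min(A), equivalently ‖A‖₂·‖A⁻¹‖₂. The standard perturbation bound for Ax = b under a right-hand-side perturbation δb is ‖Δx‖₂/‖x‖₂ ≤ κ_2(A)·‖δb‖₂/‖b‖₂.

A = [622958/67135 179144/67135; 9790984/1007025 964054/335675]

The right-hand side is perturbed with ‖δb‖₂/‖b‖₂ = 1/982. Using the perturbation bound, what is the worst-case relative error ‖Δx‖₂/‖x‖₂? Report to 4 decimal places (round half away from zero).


0.2829

M = AᵀA = [217812863716/1205825625 21175952896/401941875; 21175952896/401941875 2059113476/133980625]. tr(M)=378151816/1929321, det(M)=960400/1929321
char-poly roots: 196 and 4900/1929321
κ_2(A) = √(λ_max/λ_min) = √(196 / (4900/1929321)) = 277.8000
worst-case relative error ≤ 277.8000 × 1/982 = 0.2829


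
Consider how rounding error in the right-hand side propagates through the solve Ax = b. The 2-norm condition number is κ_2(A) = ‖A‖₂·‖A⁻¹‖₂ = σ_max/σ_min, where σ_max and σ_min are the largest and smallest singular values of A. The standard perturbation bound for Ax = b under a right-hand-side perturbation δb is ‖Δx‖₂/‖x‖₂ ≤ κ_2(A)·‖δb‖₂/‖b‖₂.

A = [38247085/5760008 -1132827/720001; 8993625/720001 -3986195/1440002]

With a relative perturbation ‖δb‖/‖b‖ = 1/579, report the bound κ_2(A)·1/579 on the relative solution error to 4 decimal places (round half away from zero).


form AᵀA = [22974041910025/114801702976 -646120078155/14350212872; -646120078155/14350212872 72743732269/7175106436] with trace 14359275209/68293696 and determinant 442050625/273174784
solving λ² − 14359275209/68293696·λ + 442050625/273174784 = 0 gives λ = 841/4, 525625/68293696
κ = σ_max/σ_min = (29/2)/(725/8264) = 165.2800
worst-case relative error ≤ 165.2800 × 1/579 = 0.2855

0.2855
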